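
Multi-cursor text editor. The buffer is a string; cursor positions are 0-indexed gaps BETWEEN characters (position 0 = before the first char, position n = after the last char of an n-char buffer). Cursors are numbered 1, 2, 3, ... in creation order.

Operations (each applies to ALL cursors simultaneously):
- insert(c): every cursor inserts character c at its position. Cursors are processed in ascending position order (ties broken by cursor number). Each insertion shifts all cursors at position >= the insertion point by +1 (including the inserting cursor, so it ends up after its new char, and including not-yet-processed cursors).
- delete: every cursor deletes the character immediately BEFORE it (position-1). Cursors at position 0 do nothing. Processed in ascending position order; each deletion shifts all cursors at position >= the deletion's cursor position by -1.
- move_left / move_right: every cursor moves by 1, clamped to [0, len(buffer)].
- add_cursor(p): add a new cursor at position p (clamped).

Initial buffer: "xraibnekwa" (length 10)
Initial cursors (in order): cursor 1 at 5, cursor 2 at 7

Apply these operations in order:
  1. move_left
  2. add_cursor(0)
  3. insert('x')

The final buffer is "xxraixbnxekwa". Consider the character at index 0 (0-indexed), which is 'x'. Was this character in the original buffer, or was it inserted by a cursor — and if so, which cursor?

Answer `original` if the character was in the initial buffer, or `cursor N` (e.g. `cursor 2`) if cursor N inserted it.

Answer: cursor 3

Derivation:
After op 1 (move_left): buffer="xraibnekwa" (len 10), cursors c1@4 c2@6, authorship ..........
After op 2 (add_cursor(0)): buffer="xraibnekwa" (len 10), cursors c3@0 c1@4 c2@6, authorship ..........
After op 3 (insert('x')): buffer="xxraixbnxekwa" (len 13), cursors c3@1 c1@6 c2@9, authorship 3....1..2....
Authorship (.=original, N=cursor N): 3 . . . . 1 . . 2 . . . .
Index 0: author = 3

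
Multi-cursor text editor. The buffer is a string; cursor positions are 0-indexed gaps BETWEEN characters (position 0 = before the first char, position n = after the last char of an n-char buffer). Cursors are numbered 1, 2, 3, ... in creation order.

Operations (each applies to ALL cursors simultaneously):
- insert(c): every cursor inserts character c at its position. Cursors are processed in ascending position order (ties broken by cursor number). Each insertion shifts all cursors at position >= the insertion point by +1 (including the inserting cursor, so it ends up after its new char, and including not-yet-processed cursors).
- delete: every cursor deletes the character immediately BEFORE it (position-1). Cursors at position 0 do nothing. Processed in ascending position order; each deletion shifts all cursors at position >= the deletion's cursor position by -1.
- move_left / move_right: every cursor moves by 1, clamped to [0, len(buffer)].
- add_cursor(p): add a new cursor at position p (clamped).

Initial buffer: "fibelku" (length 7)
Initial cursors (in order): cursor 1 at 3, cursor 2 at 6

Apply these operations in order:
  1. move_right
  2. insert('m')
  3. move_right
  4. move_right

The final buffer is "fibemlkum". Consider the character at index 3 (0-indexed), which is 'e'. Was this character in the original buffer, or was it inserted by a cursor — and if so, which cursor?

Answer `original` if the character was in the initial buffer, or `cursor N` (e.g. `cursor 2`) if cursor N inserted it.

After op 1 (move_right): buffer="fibelku" (len 7), cursors c1@4 c2@7, authorship .......
After op 2 (insert('m')): buffer="fibemlkum" (len 9), cursors c1@5 c2@9, authorship ....1...2
After op 3 (move_right): buffer="fibemlkum" (len 9), cursors c1@6 c2@9, authorship ....1...2
After op 4 (move_right): buffer="fibemlkum" (len 9), cursors c1@7 c2@9, authorship ....1...2
Authorship (.=original, N=cursor N): . . . . 1 . . . 2
Index 3: author = original

Answer: original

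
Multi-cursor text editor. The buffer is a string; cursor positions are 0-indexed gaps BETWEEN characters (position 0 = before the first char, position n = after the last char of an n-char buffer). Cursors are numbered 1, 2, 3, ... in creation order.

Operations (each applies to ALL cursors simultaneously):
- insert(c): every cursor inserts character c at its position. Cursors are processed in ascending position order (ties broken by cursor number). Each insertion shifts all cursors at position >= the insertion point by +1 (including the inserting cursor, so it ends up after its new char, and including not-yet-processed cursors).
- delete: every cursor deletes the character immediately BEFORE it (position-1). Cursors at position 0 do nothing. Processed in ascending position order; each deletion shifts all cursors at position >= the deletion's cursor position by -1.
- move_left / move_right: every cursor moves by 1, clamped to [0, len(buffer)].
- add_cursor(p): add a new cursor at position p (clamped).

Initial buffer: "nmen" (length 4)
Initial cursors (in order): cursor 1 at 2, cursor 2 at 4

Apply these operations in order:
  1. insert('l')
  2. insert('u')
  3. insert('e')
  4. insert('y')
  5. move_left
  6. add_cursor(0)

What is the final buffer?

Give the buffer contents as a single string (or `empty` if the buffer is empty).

After op 1 (insert('l')): buffer="nmlenl" (len 6), cursors c1@3 c2@6, authorship ..1..2
After op 2 (insert('u')): buffer="nmluenlu" (len 8), cursors c1@4 c2@8, authorship ..11..22
After op 3 (insert('e')): buffer="nmlueenlue" (len 10), cursors c1@5 c2@10, authorship ..111..222
After op 4 (insert('y')): buffer="nmlueyenluey" (len 12), cursors c1@6 c2@12, authorship ..1111..2222
After op 5 (move_left): buffer="nmlueyenluey" (len 12), cursors c1@5 c2@11, authorship ..1111..2222
After op 6 (add_cursor(0)): buffer="nmlueyenluey" (len 12), cursors c3@0 c1@5 c2@11, authorship ..1111..2222

Answer: nmlueyenluey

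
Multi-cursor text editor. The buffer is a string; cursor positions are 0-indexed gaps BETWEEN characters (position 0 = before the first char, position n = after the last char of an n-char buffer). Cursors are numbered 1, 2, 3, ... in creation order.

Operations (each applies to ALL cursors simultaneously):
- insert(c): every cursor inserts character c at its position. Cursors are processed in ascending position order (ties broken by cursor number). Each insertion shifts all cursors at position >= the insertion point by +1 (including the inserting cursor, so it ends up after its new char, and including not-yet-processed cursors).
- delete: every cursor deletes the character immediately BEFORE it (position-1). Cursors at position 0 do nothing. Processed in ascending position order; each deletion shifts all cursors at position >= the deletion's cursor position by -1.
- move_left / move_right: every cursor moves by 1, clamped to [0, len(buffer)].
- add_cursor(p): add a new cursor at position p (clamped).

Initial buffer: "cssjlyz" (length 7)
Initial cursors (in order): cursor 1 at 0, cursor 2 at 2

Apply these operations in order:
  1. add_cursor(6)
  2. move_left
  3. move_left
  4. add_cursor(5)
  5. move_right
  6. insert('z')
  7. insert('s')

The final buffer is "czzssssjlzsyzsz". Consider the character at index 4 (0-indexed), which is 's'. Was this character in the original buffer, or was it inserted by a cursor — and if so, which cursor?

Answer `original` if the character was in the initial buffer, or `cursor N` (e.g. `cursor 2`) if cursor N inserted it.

Answer: cursor 2

Derivation:
After op 1 (add_cursor(6)): buffer="cssjlyz" (len 7), cursors c1@0 c2@2 c3@6, authorship .......
After op 2 (move_left): buffer="cssjlyz" (len 7), cursors c1@0 c2@1 c3@5, authorship .......
After op 3 (move_left): buffer="cssjlyz" (len 7), cursors c1@0 c2@0 c3@4, authorship .......
After op 4 (add_cursor(5)): buffer="cssjlyz" (len 7), cursors c1@0 c2@0 c3@4 c4@5, authorship .......
After op 5 (move_right): buffer="cssjlyz" (len 7), cursors c1@1 c2@1 c3@5 c4@6, authorship .......
After op 6 (insert('z')): buffer="czzssjlzyzz" (len 11), cursors c1@3 c2@3 c3@8 c4@10, authorship .12....3.4.
After op 7 (insert('s')): buffer="czzssssjlzsyzsz" (len 15), cursors c1@5 c2@5 c3@11 c4@14, authorship .1212....33.44.
Authorship (.=original, N=cursor N): . 1 2 1 2 . . . . 3 3 . 4 4 .
Index 4: author = 2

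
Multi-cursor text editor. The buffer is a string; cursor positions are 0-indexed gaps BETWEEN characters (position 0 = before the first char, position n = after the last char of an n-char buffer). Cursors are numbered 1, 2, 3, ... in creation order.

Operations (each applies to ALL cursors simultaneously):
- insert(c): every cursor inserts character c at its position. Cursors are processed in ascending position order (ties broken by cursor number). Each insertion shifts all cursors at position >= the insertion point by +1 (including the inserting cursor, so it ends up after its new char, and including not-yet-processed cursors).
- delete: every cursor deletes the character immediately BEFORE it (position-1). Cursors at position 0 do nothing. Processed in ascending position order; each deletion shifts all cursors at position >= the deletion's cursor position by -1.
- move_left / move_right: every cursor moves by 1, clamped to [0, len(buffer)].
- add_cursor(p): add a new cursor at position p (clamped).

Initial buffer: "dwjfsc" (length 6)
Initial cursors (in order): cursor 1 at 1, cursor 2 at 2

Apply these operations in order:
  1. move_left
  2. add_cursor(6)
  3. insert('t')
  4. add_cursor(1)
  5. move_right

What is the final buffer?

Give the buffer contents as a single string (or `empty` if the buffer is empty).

Answer: tdtwjfsct

Derivation:
After op 1 (move_left): buffer="dwjfsc" (len 6), cursors c1@0 c2@1, authorship ......
After op 2 (add_cursor(6)): buffer="dwjfsc" (len 6), cursors c1@0 c2@1 c3@6, authorship ......
After op 3 (insert('t')): buffer="tdtwjfsct" (len 9), cursors c1@1 c2@3 c3@9, authorship 1.2.....3
After op 4 (add_cursor(1)): buffer="tdtwjfsct" (len 9), cursors c1@1 c4@1 c2@3 c3@9, authorship 1.2.....3
After op 5 (move_right): buffer="tdtwjfsct" (len 9), cursors c1@2 c4@2 c2@4 c3@9, authorship 1.2.....3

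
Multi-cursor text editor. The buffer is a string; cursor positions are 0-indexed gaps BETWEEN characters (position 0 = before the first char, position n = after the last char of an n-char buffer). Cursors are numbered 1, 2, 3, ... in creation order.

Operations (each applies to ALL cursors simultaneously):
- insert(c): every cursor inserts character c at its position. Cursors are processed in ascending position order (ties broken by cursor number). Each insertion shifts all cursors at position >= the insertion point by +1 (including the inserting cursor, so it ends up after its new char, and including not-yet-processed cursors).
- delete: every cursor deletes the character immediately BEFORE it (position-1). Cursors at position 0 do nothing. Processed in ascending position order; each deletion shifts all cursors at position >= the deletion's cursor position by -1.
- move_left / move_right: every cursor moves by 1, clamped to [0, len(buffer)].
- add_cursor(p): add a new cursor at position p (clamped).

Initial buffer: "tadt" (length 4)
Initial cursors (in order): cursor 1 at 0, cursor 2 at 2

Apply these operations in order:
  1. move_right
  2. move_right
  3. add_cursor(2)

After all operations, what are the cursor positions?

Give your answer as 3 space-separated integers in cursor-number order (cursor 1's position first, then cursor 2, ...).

After op 1 (move_right): buffer="tadt" (len 4), cursors c1@1 c2@3, authorship ....
After op 2 (move_right): buffer="tadt" (len 4), cursors c1@2 c2@4, authorship ....
After op 3 (add_cursor(2)): buffer="tadt" (len 4), cursors c1@2 c3@2 c2@4, authorship ....

Answer: 2 4 2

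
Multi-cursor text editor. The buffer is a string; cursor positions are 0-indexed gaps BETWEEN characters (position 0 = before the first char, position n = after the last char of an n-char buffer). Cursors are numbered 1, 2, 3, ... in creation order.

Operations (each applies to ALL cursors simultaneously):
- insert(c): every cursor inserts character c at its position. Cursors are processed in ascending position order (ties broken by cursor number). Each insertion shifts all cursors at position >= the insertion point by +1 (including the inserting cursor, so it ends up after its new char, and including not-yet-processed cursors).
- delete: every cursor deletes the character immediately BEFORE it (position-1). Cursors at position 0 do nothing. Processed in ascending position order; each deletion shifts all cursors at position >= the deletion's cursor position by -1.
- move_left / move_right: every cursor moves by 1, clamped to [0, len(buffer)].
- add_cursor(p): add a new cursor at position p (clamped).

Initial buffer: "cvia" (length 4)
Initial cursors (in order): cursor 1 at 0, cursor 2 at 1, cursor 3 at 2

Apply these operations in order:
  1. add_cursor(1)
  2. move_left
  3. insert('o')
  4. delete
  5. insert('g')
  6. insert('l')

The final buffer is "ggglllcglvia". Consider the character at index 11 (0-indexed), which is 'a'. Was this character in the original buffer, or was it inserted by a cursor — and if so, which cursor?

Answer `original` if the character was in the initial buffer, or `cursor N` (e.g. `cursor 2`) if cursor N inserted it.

After op 1 (add_cursor(1)): buffer="cvia" (len 4), cursors c1@0 c2@1 c4@1 c3@2, authorship ....
After op 2 (move_left): buffer="cvia" (len 4), cursors c1@0 c2@0 c4@0 c3@1, authorship ....
After op 3 (insert('o')): buffer="ooocovia" (len 8), cursors c1@3 c2@3 c4@3 c3@5, authorship 124.3...
After op 4 (delete): buffer="cvia" (len 4), cursors c1@0 c2@0 c4@0 c3@1, authorship ....
After op 5 (insert('g')): buffer="gggcgvia" (len 8), cursors c1@3 c2@3 c4@3 c3@5, authorship 124.3...
After op 6 (insert('l')): buffer="ggglllcglvia" (len 12), cursors c1@6 c2@6 c4@6 c3@9, authorship 124124.33...
Authorship (.=original, N=cursor N): 1 2 4 1 2 4 . 3 3 . . .
Index 11: author = original

Answer: original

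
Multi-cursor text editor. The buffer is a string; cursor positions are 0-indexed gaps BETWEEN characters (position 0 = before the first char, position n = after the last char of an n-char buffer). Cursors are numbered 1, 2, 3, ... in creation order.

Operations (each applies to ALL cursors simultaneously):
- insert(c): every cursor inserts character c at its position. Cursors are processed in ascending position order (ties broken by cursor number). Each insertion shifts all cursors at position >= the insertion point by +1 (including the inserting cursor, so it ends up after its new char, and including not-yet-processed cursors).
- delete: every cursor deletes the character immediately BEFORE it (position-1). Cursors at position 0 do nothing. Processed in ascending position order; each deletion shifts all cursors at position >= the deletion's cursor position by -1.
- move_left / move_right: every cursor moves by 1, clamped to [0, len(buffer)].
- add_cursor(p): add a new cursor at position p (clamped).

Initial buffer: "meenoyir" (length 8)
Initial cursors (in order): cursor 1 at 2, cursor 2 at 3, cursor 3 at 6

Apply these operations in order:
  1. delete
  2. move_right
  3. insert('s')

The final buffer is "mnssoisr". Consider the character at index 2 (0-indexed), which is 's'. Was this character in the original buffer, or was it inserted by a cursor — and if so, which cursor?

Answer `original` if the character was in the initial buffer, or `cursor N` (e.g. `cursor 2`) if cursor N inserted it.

Answer: cursor 1

Derivation:
After op 1 (delete): buffer="mnoir" (len 5), cursors c1@1 c2@1 c3@3, authorship .....
After op 2 (move_right): buffer="mnoir" (len 5), cursors c1@2 c2@2 c3@4, authorship .....
After op 3 (insert('s')): buffer="mnssoisr" (len 8), cursors c1@4 c2@4 c3@7, authorship ..12..3.
Authorship (.=original, N=cursor N): . . 1 2 . . 3 .
Index 2: author = 1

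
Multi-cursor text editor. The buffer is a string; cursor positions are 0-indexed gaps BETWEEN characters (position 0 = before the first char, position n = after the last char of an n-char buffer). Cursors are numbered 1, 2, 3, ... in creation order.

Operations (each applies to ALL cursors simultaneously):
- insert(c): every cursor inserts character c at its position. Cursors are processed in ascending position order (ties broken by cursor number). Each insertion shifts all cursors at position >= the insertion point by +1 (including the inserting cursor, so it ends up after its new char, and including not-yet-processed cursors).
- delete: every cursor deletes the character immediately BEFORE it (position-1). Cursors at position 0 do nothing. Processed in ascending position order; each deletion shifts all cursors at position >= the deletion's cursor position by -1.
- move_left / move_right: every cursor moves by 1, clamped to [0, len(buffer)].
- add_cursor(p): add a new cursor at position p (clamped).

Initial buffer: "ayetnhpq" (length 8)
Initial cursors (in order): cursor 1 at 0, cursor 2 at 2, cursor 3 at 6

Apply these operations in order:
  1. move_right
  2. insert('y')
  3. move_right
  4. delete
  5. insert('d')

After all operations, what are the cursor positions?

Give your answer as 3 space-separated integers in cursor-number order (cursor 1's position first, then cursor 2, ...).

Answer: 3 6 11

Derivation:
After op 1 (move_right): buffer="ayetnhpq" (len 8), cursors c1@1 c2@3 c3@7, authorship ........
After op 2 (insert('y')): buffer="ayyeytnhpyq" (len 11), cursors c1@2 c2@5 c3@10, authorship .1..2....3.
After op 3 (move_right): buffer="ayyeytnhpyq" (len 11), cursors c1@3 c2@6 c3@11, authorship .1..2....3.
After op 4 (delete): buffer="ayeynhpy" (len 8), cursors c1@2 c2@4 c3@8, authorship .1.2...3
After op 5 (insert('d')): buffer="aydeydnhpyd" (len 11), cursors c1@3 c2@6 c3@11, authorship .11.22...33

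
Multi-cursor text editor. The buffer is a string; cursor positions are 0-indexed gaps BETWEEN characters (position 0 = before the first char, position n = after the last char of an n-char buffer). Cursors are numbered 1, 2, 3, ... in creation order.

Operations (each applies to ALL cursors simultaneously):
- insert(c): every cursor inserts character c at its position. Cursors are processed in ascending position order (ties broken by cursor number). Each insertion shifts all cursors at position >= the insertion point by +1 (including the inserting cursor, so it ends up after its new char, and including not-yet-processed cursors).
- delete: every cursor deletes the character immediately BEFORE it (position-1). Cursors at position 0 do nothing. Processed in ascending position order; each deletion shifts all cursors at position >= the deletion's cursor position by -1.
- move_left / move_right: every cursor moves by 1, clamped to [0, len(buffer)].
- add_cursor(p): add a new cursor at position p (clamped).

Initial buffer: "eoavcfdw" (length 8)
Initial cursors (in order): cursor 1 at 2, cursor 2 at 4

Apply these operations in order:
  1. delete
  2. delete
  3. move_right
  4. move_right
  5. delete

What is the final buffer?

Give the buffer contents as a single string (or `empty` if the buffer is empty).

Answer: dw

Derivation:
After op 1 (delete): buffer="eacfdw" (len 6), cursors c1@1 c2@2, authorship ......
After op 2 (delete): buffer="cfdw" (len 4), cursors c1@0 c2@0, authorship ....
After op 3 (move_right): buffer="cfdw" (len 4), cursors c1@1 c2@1, authorship ....
After op 4 (move_right): buffer="cfdw" (len 4), cursors c1@2 c2@2, authorship ....
After op 5 (delete): buffer="dw" (len 2), cursors c1@0 c2@0, authorship ..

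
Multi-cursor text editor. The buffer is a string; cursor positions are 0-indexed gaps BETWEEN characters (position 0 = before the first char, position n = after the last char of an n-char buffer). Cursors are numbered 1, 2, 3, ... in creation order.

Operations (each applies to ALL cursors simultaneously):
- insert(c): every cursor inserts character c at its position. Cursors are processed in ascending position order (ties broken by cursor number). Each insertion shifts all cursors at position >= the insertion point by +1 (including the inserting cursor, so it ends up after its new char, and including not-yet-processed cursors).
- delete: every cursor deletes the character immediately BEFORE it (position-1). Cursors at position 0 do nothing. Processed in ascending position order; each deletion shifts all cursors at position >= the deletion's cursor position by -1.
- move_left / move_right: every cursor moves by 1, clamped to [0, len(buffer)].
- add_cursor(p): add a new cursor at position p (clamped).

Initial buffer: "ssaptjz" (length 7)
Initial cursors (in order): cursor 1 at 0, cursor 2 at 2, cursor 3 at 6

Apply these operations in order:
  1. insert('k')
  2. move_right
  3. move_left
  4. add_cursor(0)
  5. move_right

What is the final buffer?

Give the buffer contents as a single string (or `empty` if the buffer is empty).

After op 1 (insert('k')): buffer="ksskaptjkz" (len 10), cursors c1@1 c2@4 c3@9, authorship 1..2....3.
After op 2 (move_right): buffer="ksskaptjkz" (len 10), cursors c1@2 c2@5 c3@10, authorship 1..2....3.
After op 3 (move_left): buffer="ksskaptjkz" (len 10), cursors c1@1 c2@4 c3@9, authorship 1..2....3.
After op 4 (add_cursor(0)): buffer="ksskaptjkz" (len 10), cursors c4@0 c1@1 c2@4 c3@9, authorship 1..2....3.
After op 5 (move_right): buffer="ksskaptjkz" (len 10), cursors c4@1 c1@2 c2@5 c3@10, authorship 1..2....3.

Answer: ksskaptjkz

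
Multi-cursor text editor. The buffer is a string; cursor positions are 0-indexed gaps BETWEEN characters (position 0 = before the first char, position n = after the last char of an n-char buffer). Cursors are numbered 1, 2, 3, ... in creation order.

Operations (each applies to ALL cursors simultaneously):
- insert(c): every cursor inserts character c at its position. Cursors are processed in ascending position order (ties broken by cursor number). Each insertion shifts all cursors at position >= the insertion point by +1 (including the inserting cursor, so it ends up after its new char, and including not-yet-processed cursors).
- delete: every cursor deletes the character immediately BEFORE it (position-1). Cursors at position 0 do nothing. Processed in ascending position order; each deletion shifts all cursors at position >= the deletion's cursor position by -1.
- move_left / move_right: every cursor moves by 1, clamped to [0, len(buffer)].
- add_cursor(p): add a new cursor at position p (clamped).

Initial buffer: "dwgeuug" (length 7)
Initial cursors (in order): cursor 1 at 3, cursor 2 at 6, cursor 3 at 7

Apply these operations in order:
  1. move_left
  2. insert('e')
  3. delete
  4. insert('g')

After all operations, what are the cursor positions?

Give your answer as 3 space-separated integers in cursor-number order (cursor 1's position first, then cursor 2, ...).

After op 1 (move_left): buffer="dwgeuug" (len 7), cursors c1@2 c2@5 c3@6, authorship .......
After op 2 (insert('e')): buffer="dwegeueueg" (len 10), cursors c1@3 c2@7 c3@9, authorship ..1...2.3.
After op 3 (delete): buffer="dwgeuug" (len 7), cursors c1@2 c2@5 c3@6, authorship .......
After op 4 (insert('g')): buffer="dwggeugugg" (len 10), cursors c1@3 c2@7 c3@9, authorship ..1...2.3.

Answer: 3 7 9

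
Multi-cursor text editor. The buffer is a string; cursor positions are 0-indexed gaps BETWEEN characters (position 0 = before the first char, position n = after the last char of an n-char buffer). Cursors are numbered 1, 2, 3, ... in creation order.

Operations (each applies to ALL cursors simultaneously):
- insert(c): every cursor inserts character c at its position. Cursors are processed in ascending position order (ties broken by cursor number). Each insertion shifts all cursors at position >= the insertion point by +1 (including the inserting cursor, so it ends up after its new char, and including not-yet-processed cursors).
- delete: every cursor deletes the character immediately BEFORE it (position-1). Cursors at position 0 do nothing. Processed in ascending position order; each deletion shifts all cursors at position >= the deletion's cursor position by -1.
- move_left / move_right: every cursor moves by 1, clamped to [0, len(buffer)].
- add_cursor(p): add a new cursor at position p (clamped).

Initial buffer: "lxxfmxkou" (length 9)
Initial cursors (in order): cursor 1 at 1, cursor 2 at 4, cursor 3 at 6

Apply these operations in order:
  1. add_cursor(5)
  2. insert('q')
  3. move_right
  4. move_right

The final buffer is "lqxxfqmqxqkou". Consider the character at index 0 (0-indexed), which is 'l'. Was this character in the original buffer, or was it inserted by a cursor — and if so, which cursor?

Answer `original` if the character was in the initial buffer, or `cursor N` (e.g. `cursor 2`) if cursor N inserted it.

Answer: original

Derivation:
After op 1 (add_cursor(5)): buffer="lxxfmxkou" (len 9), cursors c1@1 c2@4 c4@5 c3@6, authorship .........
After op 2 (insert('q')): buffer="lqxxfqmqxqkou" (len 13), cursors c1@2 c2@6 c4@8 c3@10, authorship .1...2.4.3...
After op 3 (move_right): buffer="lqxxfqmqxqkou" (len 13), cursors c1@3 c2@7 c4@9 c3@11, authorship .1...2.4.3...
After op 4 (move_right): buffer="lqxxfqmqxqkou" (len 13), cursors c1@4 c2@8 c4@10 c3@12, authorship .1...2.4.3...
Authorship (.=original, N=cursor N): . 1 . . . 2 . 4 . 3 . . .
Index 0: author = original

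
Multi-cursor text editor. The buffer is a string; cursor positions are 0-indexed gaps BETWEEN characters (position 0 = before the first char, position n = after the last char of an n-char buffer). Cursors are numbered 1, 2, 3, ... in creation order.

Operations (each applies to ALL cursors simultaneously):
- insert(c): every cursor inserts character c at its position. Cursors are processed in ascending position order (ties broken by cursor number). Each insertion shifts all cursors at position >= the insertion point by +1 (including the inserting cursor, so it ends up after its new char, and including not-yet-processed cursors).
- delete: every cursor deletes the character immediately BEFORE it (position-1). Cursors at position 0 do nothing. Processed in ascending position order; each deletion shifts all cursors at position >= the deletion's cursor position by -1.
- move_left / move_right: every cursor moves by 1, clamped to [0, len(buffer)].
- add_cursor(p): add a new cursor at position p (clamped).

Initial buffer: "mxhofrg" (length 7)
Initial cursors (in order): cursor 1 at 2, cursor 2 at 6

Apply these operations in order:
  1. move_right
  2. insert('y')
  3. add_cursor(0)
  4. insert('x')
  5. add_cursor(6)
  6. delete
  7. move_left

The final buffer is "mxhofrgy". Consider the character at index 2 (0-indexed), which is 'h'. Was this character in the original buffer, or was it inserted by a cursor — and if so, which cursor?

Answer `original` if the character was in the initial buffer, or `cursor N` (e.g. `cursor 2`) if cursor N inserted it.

After op 1 (move_right): buffer="mxhofrg" (len 7), cursors c1@3 c2@7, authorship .......
After op 2 (insert('y')): buffer="mxhyofrgy" (len 9), cursors c1@4 c2@9, authorship ...1....2
After op 3 (add_cursor(0)): buffer="mxhyofrgy" (len 9), cursors c3@0 c1@4 c2@9, authorship ...1....2
After op 4 (insert('x')): buffer="xmxhyxofrgyx" (len 12), cursors c3@1 c1@6 c2@12, authorship 3...11....22
After op 5 (add_cursor(6)): buffer="xmxhyxofrgyx" (len 12), cursors c3@1 c1@6 c4@6 c2@12, authorship 3...11....22
After op 6 (delete): buffer="mxhofrgy" (len 8), cursors c3@0 c1@3 c4@3 c2@8, authorship .......2
After op 7 (move_left): buffer="mxhofrgy" (len 8), cursors c3@0 c1@2 c4@2 c2@7, authorship .......2
Authorship (.=original, N=cursor N): . . . . . . . 2
Index 2: author = original

Answer: original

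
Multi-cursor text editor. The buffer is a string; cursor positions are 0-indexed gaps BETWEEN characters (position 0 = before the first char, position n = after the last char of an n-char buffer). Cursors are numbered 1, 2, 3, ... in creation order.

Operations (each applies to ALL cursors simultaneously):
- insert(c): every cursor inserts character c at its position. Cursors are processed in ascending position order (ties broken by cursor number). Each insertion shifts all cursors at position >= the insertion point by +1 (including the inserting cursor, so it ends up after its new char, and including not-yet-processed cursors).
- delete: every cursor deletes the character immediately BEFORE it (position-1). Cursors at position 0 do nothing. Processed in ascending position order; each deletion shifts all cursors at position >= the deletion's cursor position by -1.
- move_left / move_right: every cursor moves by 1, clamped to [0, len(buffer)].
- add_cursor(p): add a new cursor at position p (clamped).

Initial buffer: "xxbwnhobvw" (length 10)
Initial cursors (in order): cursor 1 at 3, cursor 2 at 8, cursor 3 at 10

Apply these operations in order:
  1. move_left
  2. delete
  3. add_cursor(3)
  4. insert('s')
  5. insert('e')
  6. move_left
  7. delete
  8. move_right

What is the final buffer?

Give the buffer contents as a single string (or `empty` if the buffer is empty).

After op 1 (move_left): buffer="xxbwnhobvw" (len 10), cursors c1@2 c2@7 c3@9, authorship ..........
After op 2 (delete): buffer="xbwnhbw" (len 7), cursors c1@1 c2@5 c3@6, authorship .......
After op 3 (add_cursor(3)): buffer="xbwnhbw" (len 7), cursors c1@1 c4@3 c2@5 c3@6, authorship .......
After op 4 (insert('s')): buffer="xsbwsnhsbsw" (len 11), cursors c1@2 c4@5 c2@8 c3@10, authorship .1..4..2.3.
After op 5 (insert('e')): buffer="xsebwsenhsebsew" (len 15), cursors c1@3 c4@7 c2@11 c3@14, authorship .11..44..22.33.
After op 6 (move_left): buffer="xsebwsenhsebsew" (len 15), cursors c1@2 c4@6 c2@10 c3@13, authorship .11..44..22.33.
After op 7 (delete): buffer="xebwenhebew" (len 11), cursors c1@1 c4@4 c2@7 c3@9, authorship .1..4..2.3.
After op 8 (move_right): buffer="xebwenhebew" (len 11), cursors c1@2 c4@5 c2@8 c3@10, authorship .1..4..2.3.

Answer: xebwenhebew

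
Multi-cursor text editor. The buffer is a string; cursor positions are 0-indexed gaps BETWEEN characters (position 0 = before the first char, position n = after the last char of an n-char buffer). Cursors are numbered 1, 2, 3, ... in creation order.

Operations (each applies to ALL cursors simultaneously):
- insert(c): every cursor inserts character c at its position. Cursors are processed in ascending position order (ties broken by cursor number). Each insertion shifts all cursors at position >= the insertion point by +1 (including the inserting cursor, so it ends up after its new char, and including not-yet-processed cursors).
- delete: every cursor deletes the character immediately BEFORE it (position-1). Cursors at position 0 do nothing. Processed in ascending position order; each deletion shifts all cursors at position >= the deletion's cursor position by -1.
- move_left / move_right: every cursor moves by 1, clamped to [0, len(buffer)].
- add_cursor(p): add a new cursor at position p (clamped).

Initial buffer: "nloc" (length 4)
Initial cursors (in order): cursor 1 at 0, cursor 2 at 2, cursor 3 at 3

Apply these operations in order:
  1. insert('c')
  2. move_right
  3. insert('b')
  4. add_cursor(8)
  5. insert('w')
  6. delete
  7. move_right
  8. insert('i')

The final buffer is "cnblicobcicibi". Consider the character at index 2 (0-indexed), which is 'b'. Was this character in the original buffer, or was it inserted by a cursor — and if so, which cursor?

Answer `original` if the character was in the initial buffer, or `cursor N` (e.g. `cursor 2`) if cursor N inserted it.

After op 1 (insert('c')): buffer="cnlcocc" (len 7), cursors c1@1 c2@4 c3@6, authorship 1..2.3.
After op 2 (move_right): buffer="cnlcocc" (len 7), cursors c1@2 c2@5 c3@7, authorship 1..2.3.
After op 3 (insert('b')): buffer="cnblcobccb" (len 10), cursors c1@3 c2@7 c3@10, authorship 1.1.2.23.3
After op 4 (add_cursor(8)): buffer="cnblcobccb" (len 10), cursors c1@3 c2@7 c4@8 c3@10, authorship 1.1.2.23.3
After op 5 (insert('w')): buffer="cnbwlcobwcwcbw" (len 14), cursors c1@4 c2@9 c4@11 c3@14, authorship 1.11.2.2234.33
After op 6 (delete): buffer="cnblcobccb" (len 10), cursors c1@3 c2@7 c4@8 c3@10, authorship 1.1.2.23.3
After op 7 (move_right): buffer="cnblcobccb" (len 10), cursors c1@4 c2@8 c4@9 c3@10, authorship 1.1.2.23.3
After op 8 (insert('i')): buffer="cnblicobcicibi" (len 14), cursors c1@5 c2@10 c4@12 c3@14, authorship 1.1.12.232.433
Authorship (.=original, N=cursor N): 1 . 1 . 1 2 . 2 3 2 . 4 3 3
Index 2: author = 1

Answer: cursor 1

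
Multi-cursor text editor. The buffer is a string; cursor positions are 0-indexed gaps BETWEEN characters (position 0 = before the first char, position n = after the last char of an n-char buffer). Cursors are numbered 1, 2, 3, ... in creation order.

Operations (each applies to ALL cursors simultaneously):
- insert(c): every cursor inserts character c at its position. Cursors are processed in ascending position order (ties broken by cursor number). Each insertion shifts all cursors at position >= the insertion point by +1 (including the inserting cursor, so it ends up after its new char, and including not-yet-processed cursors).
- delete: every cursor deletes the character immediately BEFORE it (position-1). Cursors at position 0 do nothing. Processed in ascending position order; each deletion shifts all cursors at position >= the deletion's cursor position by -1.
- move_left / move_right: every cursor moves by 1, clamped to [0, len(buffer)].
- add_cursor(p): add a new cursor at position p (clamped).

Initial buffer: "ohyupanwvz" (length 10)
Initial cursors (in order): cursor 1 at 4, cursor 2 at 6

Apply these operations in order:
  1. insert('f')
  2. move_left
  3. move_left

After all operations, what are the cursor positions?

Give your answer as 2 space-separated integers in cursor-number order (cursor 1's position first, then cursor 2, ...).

Answer: 3 6

Derivation:
After op 1 (insert('f')): buffer="ohyufpafnwvz" (len 12), cursors c1@5 c2@8, authorship ....1..2....
After op 2 (move_left): buffer="ohyufpafnwvz" (len 12), cursors c1@4 c2@7, authorship ....1..2....
After op 3 (move_left): buffer="ohyufpafnwvz" (len 12), cursors c1@3 c2@6, authorship ....1..2....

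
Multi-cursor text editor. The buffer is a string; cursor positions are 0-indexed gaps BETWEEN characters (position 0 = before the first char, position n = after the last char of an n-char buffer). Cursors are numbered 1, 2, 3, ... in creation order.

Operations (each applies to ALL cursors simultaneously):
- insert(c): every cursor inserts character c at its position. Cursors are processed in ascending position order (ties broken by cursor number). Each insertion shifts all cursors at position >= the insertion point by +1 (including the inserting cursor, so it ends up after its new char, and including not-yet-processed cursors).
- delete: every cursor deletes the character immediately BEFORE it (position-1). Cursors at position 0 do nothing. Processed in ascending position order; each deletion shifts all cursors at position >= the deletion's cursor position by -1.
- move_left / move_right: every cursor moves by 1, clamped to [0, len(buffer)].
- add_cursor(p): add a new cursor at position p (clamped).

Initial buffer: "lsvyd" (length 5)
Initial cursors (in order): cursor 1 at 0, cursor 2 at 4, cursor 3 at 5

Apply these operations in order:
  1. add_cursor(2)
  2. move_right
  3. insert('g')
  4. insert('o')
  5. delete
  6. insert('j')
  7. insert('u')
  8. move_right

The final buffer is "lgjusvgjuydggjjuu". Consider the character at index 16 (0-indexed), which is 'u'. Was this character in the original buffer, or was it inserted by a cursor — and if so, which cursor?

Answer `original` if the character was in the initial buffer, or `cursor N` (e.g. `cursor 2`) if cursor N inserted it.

After op 1 (add_cursor(2)): buffer="lsvyd" (len 5), cursors c1@0 c4@2 c2@4 c3@5, authorship .....
After op 2 (move_right): buffer="lsvyd" (len 5), cursors c1@1 c4@3 c2@5 c3@5, authorship .....
After op 3 (insert('g')): buffer="lgsvgydgg" (len 9), cursors c1@2 c4@5 c2@9 c3@9, authorship .1..4..23
After op 4 (insert('o')): buffer="lgosvgoydggoo" (len 13), cursors c1@3 c4@7 c2@13 c3@13, authorship .11..44..2323
After op 5 (delete): buffer="lgsvgydgg" (len 9), cursors c1@2 c4@5 c2@9 c3@9, authorship .1..4..23
After op 6 (insert('j')): buffer="lgjsvgjydggjj" (len 13), cursors c1@3 c4@7 c2@13 c3@13, authorship .11..44..2323
After op 7 (insert('u')): buffer="lgjusvgjuydggjjuu" (len 17), cursors c1@4 c4@9 c2@17 c3@17, authorship .111..444..232323
After op 8 (move_right): buffer="lgjusvgjuydggjjuu" (len 17), cursors c1@5 c4@10 c2@17 c3@17, authorship .111..444..232323
Authorship (.=original, N=cursor N): . 1 1 1 . . 4 4 4 . . 2 3 2 3 2 3
Index 16: author = 3

Answer: cursor 3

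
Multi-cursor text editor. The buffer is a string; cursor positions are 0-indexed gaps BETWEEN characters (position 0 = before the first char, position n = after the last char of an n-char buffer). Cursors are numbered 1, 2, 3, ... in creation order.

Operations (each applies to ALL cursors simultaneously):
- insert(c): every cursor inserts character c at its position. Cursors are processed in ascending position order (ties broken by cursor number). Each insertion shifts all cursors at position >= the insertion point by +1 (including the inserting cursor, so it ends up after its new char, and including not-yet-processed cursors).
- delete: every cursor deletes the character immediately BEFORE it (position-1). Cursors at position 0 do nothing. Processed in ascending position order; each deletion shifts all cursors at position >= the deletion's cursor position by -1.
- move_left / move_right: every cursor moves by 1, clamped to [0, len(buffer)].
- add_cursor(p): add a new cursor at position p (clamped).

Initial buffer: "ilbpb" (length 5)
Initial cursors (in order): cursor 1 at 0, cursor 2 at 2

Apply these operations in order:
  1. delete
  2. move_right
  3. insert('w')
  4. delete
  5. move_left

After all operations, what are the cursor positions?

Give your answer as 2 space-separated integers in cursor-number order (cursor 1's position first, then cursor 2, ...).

Answer: 0 1

Derivation:
After op 1 (delete): buffer="ibpb" (len 4), cursors c1@0 c2@1, authorship ....
After op 2 (move_right): buffer="ibpb" (len 4), cursors c1@1 c2@2, authorship ....
After op 3 (insert('w')): buffer="iwbwpb" (len 6), cursors c1@2 c2@4, authorship .1.2..
After op 4 (delete): buffer="ibpb" (len 4), cursors c1@1 c2@2, authorship ....
After op 5 (move_left): buffer="ibpb" (len 4), cursors c1@0 c2@1, authorship ....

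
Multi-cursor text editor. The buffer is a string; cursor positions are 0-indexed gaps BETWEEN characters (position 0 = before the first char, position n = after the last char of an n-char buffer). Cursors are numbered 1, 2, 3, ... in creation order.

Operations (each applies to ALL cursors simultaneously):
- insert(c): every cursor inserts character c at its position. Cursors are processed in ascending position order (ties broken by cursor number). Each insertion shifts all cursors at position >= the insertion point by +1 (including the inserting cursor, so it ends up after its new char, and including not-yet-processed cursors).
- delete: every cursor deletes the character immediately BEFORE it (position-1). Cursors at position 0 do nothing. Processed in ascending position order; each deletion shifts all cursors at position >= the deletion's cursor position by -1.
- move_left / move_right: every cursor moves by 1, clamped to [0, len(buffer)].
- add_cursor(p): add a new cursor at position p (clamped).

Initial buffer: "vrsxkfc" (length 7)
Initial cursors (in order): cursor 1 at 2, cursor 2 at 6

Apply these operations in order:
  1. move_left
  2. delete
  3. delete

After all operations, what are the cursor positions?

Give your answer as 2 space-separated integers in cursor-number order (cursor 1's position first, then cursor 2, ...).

After op 1 (move_left): buffer="vrsxkfc" (len 7), cursors c1@1 c2@5, authorship .......
After op 2 (delete): buffer="rsxfc" (len 5), cursors c1@0 c2@3, authorship .....
After op 3 (delete): buffer="rsfc" (len 4), cursors c1@0 c2@2, authorship ....

Answer: 0 2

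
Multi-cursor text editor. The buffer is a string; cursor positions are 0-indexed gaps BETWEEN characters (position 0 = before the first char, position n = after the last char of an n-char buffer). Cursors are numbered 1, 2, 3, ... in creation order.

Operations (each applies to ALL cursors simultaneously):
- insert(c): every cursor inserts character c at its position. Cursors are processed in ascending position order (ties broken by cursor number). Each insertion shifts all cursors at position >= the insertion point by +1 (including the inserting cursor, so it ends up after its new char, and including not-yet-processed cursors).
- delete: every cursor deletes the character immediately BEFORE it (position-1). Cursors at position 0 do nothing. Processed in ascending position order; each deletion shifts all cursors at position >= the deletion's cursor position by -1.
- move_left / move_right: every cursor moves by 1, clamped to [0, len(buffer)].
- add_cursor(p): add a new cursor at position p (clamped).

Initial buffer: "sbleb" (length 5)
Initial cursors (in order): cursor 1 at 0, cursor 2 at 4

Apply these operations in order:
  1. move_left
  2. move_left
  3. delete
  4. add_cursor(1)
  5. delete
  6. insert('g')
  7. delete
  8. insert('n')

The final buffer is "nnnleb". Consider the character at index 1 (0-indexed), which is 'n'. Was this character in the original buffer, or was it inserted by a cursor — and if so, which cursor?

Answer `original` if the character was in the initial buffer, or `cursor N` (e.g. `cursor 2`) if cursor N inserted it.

Answer: cursor 2

Derivation:
After op 1 (move_left): buffer="sbleb" (len 5), cursors c1@0 c2@3, authorship .....
After op 2 (move_left): buffer="sbleb" (len 5), cursors c1@0 c2@2, authorship .....
After op 3 (delete): buffer="sleb" (len 4), cursors c1@0 c2@1, authorship ....
After op 4 (add_cursor(1)): buffer="sleb" (len 4), cursors c1@0 c2@1 c3@1, authorship ....
After op 5 (delete): buffer="leb" (len 3), cursors c1@0 c2@0 c3@0, authorship ...
After op 6 (insert('g')): buffer="gggleb" (len 6), cursors c1@3 c2@3 c3@3, authorship 123...
After op 7 (delete): buffer="leb" (len 3), cursors c1@0 c2@0 c3@0, authorship ...
After op 8 (insert('n')): buffer="nnnleb" (len 6), cursors c1@3 c2@3 c3@3, authorship 123...
Authorship (.=original, N=cursor N): 1 2 3 . . .
Index 1: author = 2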